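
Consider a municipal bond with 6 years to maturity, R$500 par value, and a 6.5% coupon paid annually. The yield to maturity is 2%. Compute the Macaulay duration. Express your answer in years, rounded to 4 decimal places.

5.2562 years

Periodic yield y = 0.02. Discount each cash flow and weight by its year:
  t   CF        PV=CF/(1+0.02)^t    t·PV
  1        32.50        31.8627        31.8627
  2        32.50        31.2380        62.4760
  3        32.50        30.6255        91.8764
  4        32.50        30.0250       120.0999
  5        32.50        29.4363       147.1813
  6       532.50       472.8448     2,837.0686
  Σ                    626.0322     3,290.5649
Price P = Σ PV = 626.0322.
Macaulay duration = Σ(t·PV) / P = 3,290.5649 / 626.0322 = 5.25622 years.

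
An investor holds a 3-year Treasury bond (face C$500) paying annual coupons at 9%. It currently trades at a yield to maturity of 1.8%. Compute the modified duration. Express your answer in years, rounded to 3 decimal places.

Periodic yield y = 0.018. First find Macaulay duration:
  t   CF        PV=CF/(1+0.018)^t    t·PV
  1        45.00        44.2043        44.2043
  2        45.00        43.4227        86.8454
  3       545.00       516.5985     1,549.7956
  Σ                    604.2256     1,680.8453
P = 604.2256; Macaulay duration = 1,680.8453 / 604.2256 = 2.78182 years.
Modified duration = D_Mac / (1 + y) = 2.78182 / 1.018 = 2.73263 years.

2.733 years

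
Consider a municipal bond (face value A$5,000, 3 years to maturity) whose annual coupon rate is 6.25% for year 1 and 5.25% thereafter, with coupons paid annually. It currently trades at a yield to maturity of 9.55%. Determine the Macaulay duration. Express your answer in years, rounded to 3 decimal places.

2.825 years

Periodic yield y = 0.0955. Discount each cash flow and weight by its year:
  t   CF        PV=CF/(1+0.0955)^t    t·PV
  1       312.50       285.2579       285.2579
  2       262.50       218.7281       437.4562
  3     5,262.50     4,002.7177    12,008.1531
  Σ                  4,506.7037    12,730.8672
Price P = Σ PV = 4,506.7037.
Macaulay duration = Σ(t·PV) / P = 12,730.8672 / 4,506.7037 = 2.82487 years.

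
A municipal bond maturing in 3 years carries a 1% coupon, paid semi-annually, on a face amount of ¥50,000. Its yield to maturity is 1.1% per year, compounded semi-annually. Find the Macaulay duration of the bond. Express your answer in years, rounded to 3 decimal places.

2.963 years

Periodic yield y = 0.0055. Discount each cash flow and weight by its period:
  t   CF        PV=CF/(1+0.0055)^t    t·PV
  1       250.00       248.6325       248.6325
  2       250.00       247.2725       494.5450
  3       250.00       245.9200       737.7599
  4       250.00       244.5748       978.2992
  5       250.00       243.2370     1,216.1850
  6    50,250.00    48,623.2089   291,739.2532
  Σ                 49,852.8457   295,414.6748
Price P = Σ PV = 49,852.8457.
Macaulay duration = Σ(t·PV) / P = 295,414.6748 / 49,852.8457 = 5.92573 half-year periods.
In years: 5.92573 / 2 = 2.96287 years.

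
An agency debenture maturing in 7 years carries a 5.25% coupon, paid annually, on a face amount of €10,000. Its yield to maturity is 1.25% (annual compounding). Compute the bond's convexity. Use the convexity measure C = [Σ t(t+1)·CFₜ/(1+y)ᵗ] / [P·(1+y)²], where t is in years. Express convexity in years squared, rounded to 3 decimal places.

45.884

With y = 0.0125:
  t   CF        PV=CF/(1+0.0125)^t    t·PV        t(t+1)·PV
  1       525.00       518.5185       518.5185       1,037.0370
  2       525.00       512.1171     1,024.2341       3,072.7023
  3       525.00       505.7946     1,517.3839       6,069.5355
  4       525.00       499.5502     1,998.2010       9,991.0049
  5       525.00       493.3830     2,466.9148      14,801.4887
  6       525.00       487.2918     2,923.7509      20,466.2560
  7    10,525.00     9,648.4351    67,539.0459     540,312.3673
  Σ                 12,665.0903    77,988.0490     595,750.3918
P = 12,665.0903.
Convexity = Σ t(t+1)·PV / [P·(1+y)²] = 595,750.3918 / (12,665.0903 × 1.025156) = 45.88450.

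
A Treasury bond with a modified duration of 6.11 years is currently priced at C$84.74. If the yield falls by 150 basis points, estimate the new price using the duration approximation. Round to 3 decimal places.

Duration approximation: ΔP/P ≈ -D_mod · Δy = -6.11 × (-0.015) = +0.091650.
New price ≈ 84.74 × (1 + 0.091650) = 92.506421.

C$92.506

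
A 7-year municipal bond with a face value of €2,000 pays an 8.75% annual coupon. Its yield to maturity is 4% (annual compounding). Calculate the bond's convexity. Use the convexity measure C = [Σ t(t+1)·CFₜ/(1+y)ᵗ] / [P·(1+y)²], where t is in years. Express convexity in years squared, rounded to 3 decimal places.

39.155

With y = 0.04:
  t   CF        PV=CF/(1+0.04)^t    t·PV        t(t+1)·PV
  1       175.00       168.2692       168.2692         336.5385
  2       175.00       161.7973       323.5947         970.7840
  3       175.00       155.5744       466.7231       1,866.8924
  4       175.00       149.5907       598.3629       2,991.8147
  5       175.00       143.8372       719.1862       4,315.1173
  6       175.00       138.3050       829.8303       5,808.8118
  7     2,175.00     1,652.8212    11,569.7487      92,557.9896
  Σ                  2,570.1952    14,675.7151     108,847.9482
P = 2,570.1952.
Convexity = Σ t(t+1)·PV / [P·(1+y)²] = 108,847.9482 / (2,570.1952 × 1.081600) = 39.15502.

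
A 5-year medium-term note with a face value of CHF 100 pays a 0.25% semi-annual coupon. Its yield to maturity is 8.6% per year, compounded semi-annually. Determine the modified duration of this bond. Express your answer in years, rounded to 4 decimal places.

4.7590 years

Periodic yield y = 0.043. First find Macaulay duration:
  t   CF        PV=CF/(1+0.043)^t    t·PV
  1        0.125         0.1198         0.1198
  2        0.125         0.1149         0.2298
  3        0.125         0.1102         0.3305
  4        0.125         0.1056         0.4225
  5        0.125         0.1013         0.5064
  6        0.125         0.0971         0.5826
  7        0.125         0.0931         0.6517
  8        0.125         0.0893         0.7140
  9        0.125         0.0856         0.7702
  10     100.125        65.7203       657.2029
  Σ                     66.6371       661.5304
P = 66.6371; Macaulay duration = 661.5304 / 66.6371 = 9.92735 half-year periods = 4.96368 years.
Modified duration = D_Mac / (1 + y) = 4.96368 / 1.043 = 4.75904 years.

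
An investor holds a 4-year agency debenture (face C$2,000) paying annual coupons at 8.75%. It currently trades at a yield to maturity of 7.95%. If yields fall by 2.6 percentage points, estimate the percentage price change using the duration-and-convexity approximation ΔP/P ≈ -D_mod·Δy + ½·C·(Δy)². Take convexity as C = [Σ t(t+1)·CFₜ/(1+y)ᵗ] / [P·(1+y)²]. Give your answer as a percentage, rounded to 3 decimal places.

+9.041%

With y = 0.0795:
  t   CF        PV=CF/(1+0.0795)^t    t·PV        t(t+1)·PV
  1       175.00       162.1121       162.1121         324.2242
  2       175.00       150.1733       300.3466         901.0399
  3       175.00       139.1138       417.3413       1,669.3652
  4     2,175.00     1,601.6539     6,406.6156      32,033.0779
  Σ                  2,053.0531     7,286.4156      34,927.7072
P = 2,053.0531; D_Mac = 3.54906 yrs; D_mod = 3.28769 yrs; C = 14.59905.
Duration effect: -3.28769 × (-0.026) = +0.085480
Convexity effect: 0.5 × 14.59905 × (-0.026)² = +0.0049345
ΔP/P ≈ +0.085480 + 0.0049345 = +0.090414 = +9.0414%.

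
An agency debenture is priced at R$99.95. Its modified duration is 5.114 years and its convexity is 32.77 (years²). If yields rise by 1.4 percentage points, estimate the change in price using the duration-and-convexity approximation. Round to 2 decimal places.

Duration effect: -D_mod·Δy = -5.114 × (+0.014) = -0.071596
Convexity effect: ½·C·(Δy)² = 0.5 × 32.77 × (0.014)² = +0.00321146
ΔP/P ≈ -0.071596 + 0.00321146 = -0.06838454
ΔP ≈ 99.95 × (-0.06838454) = -6.835034773.

-R$6.84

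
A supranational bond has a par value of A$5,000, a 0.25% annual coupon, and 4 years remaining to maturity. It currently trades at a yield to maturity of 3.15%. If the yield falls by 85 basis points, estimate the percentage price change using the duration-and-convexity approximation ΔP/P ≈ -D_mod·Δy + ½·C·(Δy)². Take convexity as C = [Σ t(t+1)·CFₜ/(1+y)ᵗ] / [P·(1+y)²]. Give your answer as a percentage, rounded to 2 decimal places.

With y = 0.0315:
  t   CF        PV=CF/(1+0.0315)^t    t·PV        t(t+1)·PV
  1        12.50        12.1183        12.1183          24.2365
  2        12.50        11.7482        23.4964          70.4892
  3        12.50        11.3894        34.1683         136.6733
  4     5,012.50     4,427.6925    17,710.7702      88,553.8509
  Σ                  4,462.9485    17,780.5532      88,785.2500
P = 4,462.9485; D_Mac = 3.98404 yrs; D_mod = 3.86237 yrs; C = 18.69737.
Duration effect: -3.86237 × (-0.0085) = +0.032830
Convexity effect: 0.5 × 18.69737 × (-0.0085)² = +0.0006754
ΔP/P ≈ +0.032830 + 0.0006754 = +0.033506 = +3.3506%.

+3.35%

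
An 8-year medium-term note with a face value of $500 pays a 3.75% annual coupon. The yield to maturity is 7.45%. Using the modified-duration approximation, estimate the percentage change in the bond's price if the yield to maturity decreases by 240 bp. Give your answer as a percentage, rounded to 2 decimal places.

Periodic yield y = 0.0745. Modified duration first:
  t   CF        PV=CF/(1+0.0745)^t    t·PV
  1        18.75        17.4500        17.4500
  2        18.75        16.2401        32.4802
  3        18.75        15.1141        45.3423
  4        18.75        14.0662        56.2646
  5        18.75        13.0909        65.4544
  6        18.75        12.1832        73.0994
  7        18.75        11.3385        79.3696
  8       518.75       291.9488     2,335.5907
  Σ                    391.4318     2,705.0513
P = 391.4318; D_Mac = 6.91066 yrs; D_mod = 6.91066/(1+0.0745) = 6.43151 yrs.
ΔP/P ≈ -D_mod · Δy = -6.43151 × (-0.024) = +0.154356 = +15.4356%.

+15.44%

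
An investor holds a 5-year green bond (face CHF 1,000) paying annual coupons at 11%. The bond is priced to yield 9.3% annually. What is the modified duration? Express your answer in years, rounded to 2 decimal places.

Periodic yield y = 0.093. First find Macaulay duration:
  t   CF        PV=CF/(1+0.093)^t    t·PV
  1       110.00       100.6404       100.6404
  2       110.00        92.0773       184.1545
  3       110.00        84.2427       252.7281
  4       110.00        77.0747       308.2989
  5     1,110.00       711.5774     3,557.8872
  Σ                  1,065.6126     4,403.7091
P = 1,065.6126; Macaulay duration = 4,403.7091 / 1,065.6126 = 4.13256 years.
Modified duration = D_Mac / (1 + y) = 4.13256 / 1.093 = 3.78093 years.

3.78 years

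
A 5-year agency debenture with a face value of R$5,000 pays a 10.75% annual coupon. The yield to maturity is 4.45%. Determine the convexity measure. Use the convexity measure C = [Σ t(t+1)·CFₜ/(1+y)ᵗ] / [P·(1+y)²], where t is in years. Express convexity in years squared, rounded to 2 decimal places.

With y = 0.0445:
  t   CF        PV=CF/(1+0.0445)^t    t·PV        t(t+1)·PV
  1       537.50       514.6003       514.6003       1,029.2006
  2       537.50       492.6762       985.3524       2,956.0572
  3       537.50       471.6862     1,415.0585       5,660.2339
  4       537.50       451.5904     1,806.3616       9,031.8078
  5     5,537.50     4,454.2185    22,271.0925     133,626.5551
  Σ                  6,384.7715    26,992.4652     152,303.8546
P = 6,384.7715.
Convexity = Σ t(t+1)·PV / [P·(1+y)²] = 152,303.8546 / (6,384.7715 × 1.090980) = 21.86496.

21.86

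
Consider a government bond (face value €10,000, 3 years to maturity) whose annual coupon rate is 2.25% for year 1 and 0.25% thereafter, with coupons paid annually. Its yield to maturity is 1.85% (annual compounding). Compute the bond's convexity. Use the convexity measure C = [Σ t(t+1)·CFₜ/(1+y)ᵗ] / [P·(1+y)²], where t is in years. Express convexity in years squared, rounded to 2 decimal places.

With y = 0.0185:
  t   CF        PV=CF/(1+0.0185)^t    t·PV        t(t+1)·PV
  1       225.00       220.9131       220.9131         441.8262
  2        25.00        24.1000        48.2001         144.6003
  3    10,025.00     9,488.5813    28,465.7438     113,862.9751
  Σ                  9,733.5944    28,734.8570     114,449.4016
P = 9,733.5944.
Convexity = Σ t(t+1)·PV / [P·(1+y)²] = 114,449.4016 / (9,733.5944 × 1.037342) = 11.33491.

11.33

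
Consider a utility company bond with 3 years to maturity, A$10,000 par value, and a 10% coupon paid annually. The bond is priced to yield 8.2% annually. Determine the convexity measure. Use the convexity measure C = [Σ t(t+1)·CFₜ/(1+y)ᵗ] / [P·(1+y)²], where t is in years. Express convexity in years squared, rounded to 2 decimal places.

9.08

With y = 0.082:
  t   CF        PV=CF/(1+0.082)^t    t·PV        t(t+1)·PV
  1     1,000.00       924.2144       924.2144       1,848.4288
  2     1,000.00       854.1723     1,708.3446       5,125.0337
  3    11,000.00     8,683.8218    26,051.4654     104,205.8616
  Σ                 10,462.2085    28,684.0244     111,179.3242
P = 10,462.2085.
Convexity = Σ t(t+1)·PV / [P·(1+y)²] = 111,179.3242 / (10,462.2085 × 1.170724) = 9.07708.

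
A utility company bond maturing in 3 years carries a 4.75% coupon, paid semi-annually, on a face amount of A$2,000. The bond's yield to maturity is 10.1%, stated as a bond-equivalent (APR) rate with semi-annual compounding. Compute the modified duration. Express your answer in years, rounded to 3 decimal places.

2.681 years

Periodic yield y = 0.0505. First find Macaulay duration:
  t   CF        PV=CF/(1+0.0505)^t    t·PV
  1        47.50        45.2166        45.2166
  2        47.50        43.0429        86.0858
  3        47.50        40.9737       122.9212
  4        47.50        39.0040       156.0161
  5        47.50        37.1290       185.6450
  6     2,047.50     1,523.5179     9,141.1076
  Σ                  1,728.8841     9,736.9922
P = 1,728.8841; Macaulay duration = 9,736.9922 / 1,728.8841 = 5.63195 half-year periods = 2.81598 years.
Modified duration = D_Mac / (1 + y) = 2.81598 / 1.0505 = 2.68061 years.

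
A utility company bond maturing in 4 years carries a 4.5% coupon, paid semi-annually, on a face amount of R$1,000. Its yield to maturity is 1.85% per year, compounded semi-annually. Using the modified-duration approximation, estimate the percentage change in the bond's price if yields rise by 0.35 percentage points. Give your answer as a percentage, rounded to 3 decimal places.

Periodic yield y = 0.00925. Modified duration first:
  t   CF        PV=CF/(1+0.00925)^t    t·PV
  1        22.50        22.2938        22.2938
  2        22.50        22.0895        44.1789
  3        22.50        21.8870        65.6610
  4        22.50        21.6864        86.7456
  5        22.50        21.4876       107.4382
  6        22.50        21.2907       127.7442
  7        22.50        21.0956       147.6690
  8     1,022.50       949.8899     7,599.1189
  Σ                  1,101.7204     8,200.8496
P = 1,101.7204; D_Mac = 7.44368 half-year periods = 3.72184 yrs; D_mod = 3.72184/(1+0.00925) = 3.68773 yrs.
ΔP/P ≈ -D_mod · Δy = -3.68773 × (+0.0035) = -0.012907 = -1.2907%.

-1.291%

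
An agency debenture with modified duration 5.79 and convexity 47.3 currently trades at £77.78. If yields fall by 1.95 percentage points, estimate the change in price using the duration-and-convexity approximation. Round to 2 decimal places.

+£9.48

Duration effect: -D_mod·Δy = -5.79 × (-0.0195) = +0.112905
Convexity effect: ½·C·(Δy)² = 0.5 × 47.3 × (-0.0195)² = +0.0089929125
ΔP/P ≈ +0.112905 + 0.0089929125 = +0.1218979125
ΔP ≈ 77.78 × (+0.1218979125) = +9.48121963425.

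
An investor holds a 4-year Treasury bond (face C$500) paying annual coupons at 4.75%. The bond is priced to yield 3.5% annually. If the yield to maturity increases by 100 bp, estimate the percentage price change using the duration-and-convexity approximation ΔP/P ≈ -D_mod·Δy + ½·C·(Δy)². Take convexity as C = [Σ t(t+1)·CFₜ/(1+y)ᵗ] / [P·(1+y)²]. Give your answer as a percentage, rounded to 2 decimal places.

With y = 0.035:
  t   CF        PV=CF/(1+0.035)^t    t·PV        t(t+1)·PV
  1        23.75        22.9469        22.9469          45.8937
  2        23.75        22.1709        44.3418         133.0253
  3        23.75        21.4211        64.2634         257.0537
  4       523.75       456.4179     1,825.6715       9,128.3573
  Σ                    522.9567     1,957.2235       9,564.3300
P = 522.9567; D_Mac = 3.74261 yrs; D_mod = 3.61605 yrs; C = 17.07293.
Duration effect: -3.61605 × (+0.01) = -0.036160
Convexity effect: 0.5 × 17.07293 × (0.01)² = +0.0008536
ΔP/P ≈ -0.036160 + 0.0008536 = -0.035307 = -3.5307%.

-3.53%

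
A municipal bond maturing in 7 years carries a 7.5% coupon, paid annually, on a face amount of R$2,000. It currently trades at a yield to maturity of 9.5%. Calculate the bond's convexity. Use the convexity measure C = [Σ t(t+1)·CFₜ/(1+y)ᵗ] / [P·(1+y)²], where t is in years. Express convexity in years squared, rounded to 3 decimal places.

34.611

With y = 0.095:
  t   CF        PV=CF/(1+0.095)^t    t·PV        t(t+1)·PV
  1       150.00       136.9863       136.9863         273.9726
  2       150.00       125.1016       250.2033         750.6099
  3       150.00       114.2481       342.7442       1,370.9769
  4       150.00       104.3361       417.3446       2,086.7229
  5       150.00        95.2841       476.4207       2,858.5245
  6       150.00        87.0175       522.1049       3,654.7345
  7     2,150.00     1,139.0417     7,973.2919      63,786.3355
  Σ                  1,802.0155    10,119.0960      74,781.8768
P = 1,802.0155.
Convexity = Σ t(t+1)·PV / [P·(1+y)²] = 74,781.8768 / (1,802.0155 × 1.199025) = 34.61064.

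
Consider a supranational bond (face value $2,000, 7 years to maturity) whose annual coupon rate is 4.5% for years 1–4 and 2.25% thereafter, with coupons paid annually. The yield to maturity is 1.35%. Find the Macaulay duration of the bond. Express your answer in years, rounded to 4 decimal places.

6.2595 years

Periodic yield y = 0.0135. Discount each cash flow and weight by its year:
  t   CF        PV=CF/(1+0.0135)^t    t·PV
  1        90.00        88.8012        88.8012
  2        90.00        87.6183       175.2367
  3        90.00        86.4512       259.3537
  4        90.00        85.2997       341.1988
  5        45.00        42.0817       210.4087
  6        45.00        41.5212       249.1273
  7     2,045.00     1,861.7743    13,032.4204
  Σ                  2,293.5478    14,356.5468
Price P = Σ PV = 2,293.5478.
Macaulay duration = Σ(t·PV) / P = 14,356.5468 / 2,293.5478 = 6.25954 years.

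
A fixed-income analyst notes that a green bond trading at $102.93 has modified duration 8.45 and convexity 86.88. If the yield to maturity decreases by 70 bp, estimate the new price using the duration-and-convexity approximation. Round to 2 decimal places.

$109.24

Duration effect: -D_mod·Δy = -8.45 × (-0.007) = +0.059150
Convexity effect: ½·C·(Δy)² = 0.5 × 86.88 × (-0.007)² = +0.00212856
ΔP/P ≈ +0.059150 + 0.00212856 = +0.06127856
New price ≈ 102.93 × (1 + 0.06127856) = 109.2374021808.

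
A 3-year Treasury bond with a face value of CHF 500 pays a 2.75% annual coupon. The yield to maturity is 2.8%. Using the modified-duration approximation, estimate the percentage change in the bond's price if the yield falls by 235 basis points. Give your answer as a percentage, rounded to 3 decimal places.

Periodic yield y = 0.028. Modified duration first:
  t   CF        PV=CF/(1+0.028)^t    t·PV
  1        13.75        13.3755        13.3755
  2        13.75        13.0112        26.0223
  3       513.75       472.9035     1,418.7104
  Σ                    499.2901     1,458.1082
P = 499.2901; D_Mac = 2.92036 yrs; D_mod = 2.92036/(1+0.028) = 2.84082 yrs.
ΔP/P ≈ -D_mod · Δy = -2.84082 × (-0.0235) = +0.066759 = +6.6759%.

+6.676%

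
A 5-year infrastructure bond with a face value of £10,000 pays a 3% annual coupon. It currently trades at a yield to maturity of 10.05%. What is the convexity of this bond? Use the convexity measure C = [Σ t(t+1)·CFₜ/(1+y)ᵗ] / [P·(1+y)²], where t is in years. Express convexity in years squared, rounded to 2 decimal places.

22.55

With y = 0.1005:
  t   CF        PV=CF/(1+0.1005)^t    t·PV        t(t+1)·PV
  1       300.00       272.6034       272.6034         545.2067
  2       300.00       247.7086       495.4173       1,486.2519
  3       300.00       225.0874       675.2621       2,701.0484
  4       300.00       204.5319       818.1276       4,090.6381
  5    10,300.00     6,380.9742    31,904.8711     191,429.2267
  Σ                  7,330.9055    34,166.2815     200,252.3718
P = 7,330.9055.
Convexity = Σ t(t+1)·PV / [P·(1+y)²] = 200,252.3718 / (7,330.9055 × 1.211100) = 22.55485.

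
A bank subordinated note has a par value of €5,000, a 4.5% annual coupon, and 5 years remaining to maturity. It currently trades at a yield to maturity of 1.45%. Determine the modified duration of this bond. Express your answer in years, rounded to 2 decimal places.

4.55 years

Periodic yield y = 0.0145. First find Macaulay duration:
  t   CF        PV=CF/(1+0.0145)^t    t·PV
  1       225.00       221.7841       221.7841
  2       225.00       218.6142       437.2284
  3       225.00       215.4896       646.4689
  4       225.00       212.4097       849.6387
  5     5,225.00     4,862.1241    24,310.6204
  Σ                  5,730.4217    26,465.7406
P = 5,730.4217; Macaulay duration = 26,465.7406 / 5,730.4217 = 4.61846 years.
Modified duration = D_Mac / (1 + y) = 4.61846 / 1.0145 = 4.55245 years.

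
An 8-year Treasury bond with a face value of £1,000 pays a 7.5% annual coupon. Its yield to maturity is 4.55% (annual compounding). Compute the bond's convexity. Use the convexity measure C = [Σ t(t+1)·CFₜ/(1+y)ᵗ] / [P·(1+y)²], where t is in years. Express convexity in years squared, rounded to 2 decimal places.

49.11

With y = 0.0455:
  t   CF        PV=CF/(1+0.0455)^t    t·PV        t(t+1)·PV
  1        75.00        71.7360        71.7360         143.4720
  2        75.00        68.6141       137.2281         411.6844
  3        75.00        65.6280       196.8840         787.5360
  4        75.00        62.7719       251.0875       1,255.4375
  5        75.00        60.0401       300.2003       1,801.2016
  6        75.00        57.4271       344.5627       2,411.9391
  7        75.00        54.9279       384.4953       3,075.9625
  8     1,075.00       753.0367     6,024.2939      54,218.6455
  Σ                  1,194.1818     7,710.4879      64,105.8786
P = 1,194.1818.
Convexity = Σ t(t+1)·PV / [P·(1+y)²] = 64,105.8786 / (1,194.1818 × 1.093070) = 49.11106.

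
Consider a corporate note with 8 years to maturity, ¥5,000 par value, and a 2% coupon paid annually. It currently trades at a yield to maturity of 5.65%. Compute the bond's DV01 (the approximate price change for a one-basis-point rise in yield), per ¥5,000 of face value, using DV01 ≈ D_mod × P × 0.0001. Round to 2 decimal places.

¥2.69

Periodic yield y = 0.0565.
  t   CF        PV=CF/(1+0.0565)^t    t·PV
  1       100.00        94.6522        94.6522
  2       100.00        89.5903       179.1806
  3       100.00        84.7991       254.3974
  4       100.00        80.2642       321.0569
  5       100.00        75.9718       379.8591
  6       100.00        71.9090       431.4537
  7       100.00        68.0634       476.4436
  8     5,100.00     3,285.5960    26,284.7682
  Σ                  3,850.8460    28,421.8118
P = 3,850.8460; D_Mac = 7.38067 yrs; D_mod = 6.98596 yrs.
DV01 ≈ 6.98596 × 3,850.8460 × 0.0001 = 2.690186.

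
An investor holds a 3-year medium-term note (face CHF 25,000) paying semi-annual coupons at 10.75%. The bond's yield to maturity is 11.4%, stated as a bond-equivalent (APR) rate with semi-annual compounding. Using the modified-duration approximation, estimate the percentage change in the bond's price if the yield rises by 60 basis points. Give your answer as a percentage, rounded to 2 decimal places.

-1.50%

Periodic yield y = 0.057. Modified duration first:
  t   CF        PV=CF/(1+0.057)^t    t·PV
  1     1,343.75     1,271.2867     1,271.2867
  2     1,343.75     1,202.7310     2,405.4620
  3     1,343.75     1,137.8723     3,413.6168
  4     1,343.75     1,076.5111     4,306.0446
  5     1,343.75     1,018.4590     5,092.2949
  6    26,343.75    18,889.8136   113,338.8816
  Σ                 24,596.6736   129,827.5865
P = 24,596.6736; D_Mac = 5.27826 half-year periods = 2.63913 yrs; D_mod = 2.63913/(1+0.057) = 2.49681 yrs.
ΔP/P ≈ -D_mod · Δy = -2.49681 × (+0.006) = -0.014981 = -1.4981%.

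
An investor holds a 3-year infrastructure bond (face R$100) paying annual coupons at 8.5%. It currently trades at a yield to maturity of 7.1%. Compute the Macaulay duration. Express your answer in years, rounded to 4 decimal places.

2.7754 years

Periodic yield y = 0.071. Discount each cash flow and weight by its year:
  t   CF        PV=CF/(1+0.071)^t    t·PV
  1         8.50         7.9365         7.9365
  2         8.50         7.4104        14.8207
  3       108.50        88.3205       264.9614
  Σ                    103.6673       287.7186
Price P = Σ PV = 103.6673.
Macaulay duration = Σ(t·PV) / P = 287.7186 / 103.6673 = 2.77540 years.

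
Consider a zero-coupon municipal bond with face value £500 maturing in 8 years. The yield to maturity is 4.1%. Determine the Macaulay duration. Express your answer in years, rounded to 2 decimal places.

8.00 years

A zero-coupon bond has a single cash flow at maturity, so its Macaulay duration equals its maturity: 8 years.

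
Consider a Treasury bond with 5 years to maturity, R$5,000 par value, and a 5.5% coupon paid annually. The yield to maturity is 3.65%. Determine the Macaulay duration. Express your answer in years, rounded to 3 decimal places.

Periodic yield y = 0.0365. Discount each cash flow and weight by its year:
  t   CF        PV=CF/(1+0.0365)^t    t·PV
  1       275.00       265.3160       265.3160
  2       275.00       255.9730       511.9459
  3       275.00       246.9590       740.8769
  4       275.00       238.2624       953.0495
  5     5,275.00     4,409.3638    22,046.8190
  Σ                  5,415.8740    24,518.0072
Price P = Σ PV = 5,415.8740.
Macaulay duration = Σ(t·PV) / P = 24,518.0072 / 5,415.8740 = 4.52706 years.

4.527 years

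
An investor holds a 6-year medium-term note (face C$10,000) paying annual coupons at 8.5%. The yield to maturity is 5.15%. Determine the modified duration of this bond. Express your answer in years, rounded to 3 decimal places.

4.782 years

Periodic yield y = 0.0515. First find Macaulay duration:
  t   CF        PV=CF/(1+0.0515)^t    t·PV
  1       850.00       808.3690       808.3690
  2       850.00       768.7770     1,537.5540
  3       850.00       731.1241     2,193.3723
  4       850.00       695.3154     2,781.2614
  5       850.00       661.2604     3,306.3022
  6    10,850.00     8,027.3847    48,164.3082
  Σ                 11,692.2306    58,791.1670
P = 11,692.2306; Macaulay duration = 58,791.1670 / 11,692.2306 = 5.02823 years.
Modified duration = D_Mac / (1 + y) = 5.02823 / 1.0515 = 4.78195 years.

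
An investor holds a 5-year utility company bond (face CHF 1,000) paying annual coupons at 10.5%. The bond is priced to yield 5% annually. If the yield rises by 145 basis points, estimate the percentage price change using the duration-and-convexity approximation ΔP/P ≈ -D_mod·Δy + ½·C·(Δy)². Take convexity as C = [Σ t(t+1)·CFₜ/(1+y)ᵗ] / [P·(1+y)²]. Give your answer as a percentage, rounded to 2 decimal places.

-5.61%

With y = 0.05:
  t   CF        PV=CF/(1+0.05)^t    t·PV        t(t+1)·PV
  1       105.00       100.0000       100.0000         200.0000
  2       105.00        95.2381       190.4762         571.4286
  3       105.00        90.7029       272.1088       1,088.4354
  4       105.00        86.3838       345.5350       1,727.6752
  5     1,105.00       865.7964     4,328.9821      25,973.8924
  Σ                  1,238.1212     5,237.1021      29,561.4316
P = 1,238.1212; D_Mac = 4.22988 yrs; D_mod = 4.02846 yrs; C = 21.65627.
Duration effect: -4.02846 × (+0.0145) = -0.058413
Convexity effect: 0.5 × 21.65627 × (0.0145)² = +0.0022766
ΔP/P ≈ -0.058413 + 0.0022766 = -0.056136 = -5.6136%.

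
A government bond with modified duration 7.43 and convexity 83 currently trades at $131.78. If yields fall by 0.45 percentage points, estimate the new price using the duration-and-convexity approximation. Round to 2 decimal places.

Duration effect: -D_mod·Δy = -7.43 × (-0.0045) = +0.033435
Convexity effect: ½·C·(Δy)² = 0.5 × 83 × (-0.0045)² = +0.000840375
ΔP/P ≈ +0.033435 + 0.000840375 = +0.034275375
New price ≈ 131.78 × (1 + 0.034275375) = 136.2968089175.

$136.30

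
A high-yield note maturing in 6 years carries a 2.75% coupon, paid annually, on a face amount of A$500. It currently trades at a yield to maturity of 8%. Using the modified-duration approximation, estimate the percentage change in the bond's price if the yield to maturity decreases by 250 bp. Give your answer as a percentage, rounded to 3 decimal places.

Periodic yield y = 0.08. Modified duration first:
  t   CF        PV=CF/(1+0.08)^t    t·PV
  1        13.75        12.7315        12.7315
  2        13.75        11.7884        23.5768
  3        13.75        10.9152        32.7456
  4        13.75        10.1067        40.4266
  5        13.75         9.3580        46.7901
  6       513.75       323.7496     1,942.4979
  Σ                    378.6494     2,098.7685
P = 378.6494; D_Mac = 5.54278 yrs; D_mod = 5.54278/(1+0.08) = 5.13220 yrs.
ΔP/P ≈ -D_mod · Δy = -5.13220 × (-0.025) = +0.128305 = +12.8305%.

+12.830%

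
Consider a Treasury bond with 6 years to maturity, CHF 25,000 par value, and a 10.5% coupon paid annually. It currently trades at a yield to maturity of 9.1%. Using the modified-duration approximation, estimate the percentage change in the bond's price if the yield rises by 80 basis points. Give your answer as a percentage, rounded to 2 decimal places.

Periodic yield y = 0.091. Modified duration first:
  t   CF        PV=CF/(1+0.091)^t    t·PV
  1     2,625.00     2,406.0495     2,406.0495
  2     2,625.00     2,205.3616     4,410.7232
  3     2,625.00     2,021.4130     6,064.2390
  4     2,625.00     1,852.8075     7,411.2301
  5     2,625.00     1,698.2654     8,491.3269
  6    27,625.00    16,381.5044    98,289.0265
  Σ                 26,565.4014   127,072.5951
P = 26,565.4014; D_Mac = 4.78339 yrs; D_mod = 4.78339/(1+0.091) = 4.38441 yrs.
ΔP/P ≈ -D_mod · Δy = -4.38441 × (+0.008) = -0.035075 = -3.5075%.

-3.51%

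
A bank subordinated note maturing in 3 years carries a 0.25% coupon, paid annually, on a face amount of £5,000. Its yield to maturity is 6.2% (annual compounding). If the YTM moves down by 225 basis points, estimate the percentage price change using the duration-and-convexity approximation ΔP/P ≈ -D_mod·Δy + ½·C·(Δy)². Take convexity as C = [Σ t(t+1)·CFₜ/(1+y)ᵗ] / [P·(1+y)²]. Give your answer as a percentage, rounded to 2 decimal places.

With y = 0.062:
  t   CF        PV=CF/(1+0.062)^t    t·PV        t(t+1)·PV
  1        12.50        11.7702        11.7702          23.5405
  2        12.50        11.0831        22.1662          66.4986
  3     5,012.50     4,184.8591    12,554.5772      50,218.3086
  Σ                  4,207.7124    12,588.5136      50,308.3477
P = 4,207.7124; D_Mac = 2.99177 yrs; D_mod = 2.81711 yrs; C = 10.60095.
Duration effect: -2.81711 × (-0.0225) = +0.063385
Convexity effect: 0.5 × 10.60095 × (-0.0225)² = +0.0026834
ΔP/P ≈ +0.063385 + 0.0026834 = +0.066068 = +6.6068%.

+6.61%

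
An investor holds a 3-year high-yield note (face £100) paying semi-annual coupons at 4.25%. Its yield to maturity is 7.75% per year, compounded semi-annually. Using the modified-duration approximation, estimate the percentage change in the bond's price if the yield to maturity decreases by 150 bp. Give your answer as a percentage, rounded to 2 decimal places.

Periodic yield y = 0.03875. Modified duration first:
  t   CF        PV=CF/(1+0.03875)^t    t·PV
  1        2.125         2.0457         2.0457
  2        2.125         1.9694         3.9388
  3        2.125         1.8959         5.6878
  4        2.125         1.8252         7.3009
  5        2.125         1.7571         8.7856
  6      102.125        81.2954       487.7723
  Σ                     90.7888       515.5312
P = 90.7888; D_Mac = 5.67836 half-year periods = 2.83918 yrs; D_mod = 2.83918/(1+0.03875) = 2.73326 yrs.
ΔP/P ≈ -D_mod · Δy = -2.73326 × (-0.015) = +0.040999 = +4.0999%.

+4.10%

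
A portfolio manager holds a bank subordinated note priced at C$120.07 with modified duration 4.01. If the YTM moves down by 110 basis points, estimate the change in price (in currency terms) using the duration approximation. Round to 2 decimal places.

+C$5.30

Duration approximation: ΔP/P ≈ -D_mod · Δy = -4.01 × (-0.011) = +0.044110.
ΔP ≈ 120.07 × (+0.044110) = +5.2962877.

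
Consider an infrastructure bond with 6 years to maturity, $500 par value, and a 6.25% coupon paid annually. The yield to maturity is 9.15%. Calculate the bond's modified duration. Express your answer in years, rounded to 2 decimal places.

4.69 years

Periodic yield y = 0.0915. First find Macaulay duration:
  t   CF        PV=CF/(1+0.0915)^t    t·PV
  1        31.25        28.6303        28.6303
  2        31.25        26.2303        52.4605
  3        31.25        24.0314        72.0942
  4        31.25        22.0168        88.0674
  5        31.25        20.1712       100.8559
  6       531.25       314.1641     1,884.9844
  Σ                    435.2441     2,227.0926
P = 435.2441; Macaulay duration = 2,227.0926 / 435.2441 = 5.11688 years.
Modified duration = D_Mac / (1 + y) = 5.11688 / 1.0915 = 4.68794 years.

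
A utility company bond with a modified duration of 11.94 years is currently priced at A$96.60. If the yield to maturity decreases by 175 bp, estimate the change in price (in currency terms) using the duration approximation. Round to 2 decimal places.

+A$20.18

Duration approximation: ΔP/P ≈ -D_mod · Δy = -11.94 × (-0.0175) = +0.208950.
ΔP ≈ 96.60 × (+0.208950) = +20.18457.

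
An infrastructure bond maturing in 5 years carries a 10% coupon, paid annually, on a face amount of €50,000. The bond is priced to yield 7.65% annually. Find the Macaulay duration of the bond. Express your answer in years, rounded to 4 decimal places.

4.2096 years

Periodic yield y = 0.0765. Discount each cash flow and weight by its year:
  t   CF        PV=CF/(1+0.0765)^t    t·PV
  1     5,000.00     4,644.6818     4,644.6818
  2     5,000.00     4,314.6139     8,629.2278
  3     5,000.00     4,008.0017    12,024.0052
  4     5,000.00     3,723.1786    14,892.7143
  5    55,000.00    38,044.5559   190,222.7794
  Σ                 54,735.0319   230,413.4086
Price P = Σ PV = 54,735.0319.
Macaulay duration = Σ(t·PV) / P = 230,413.4086 / 54,735.0319 = 4.20961 years.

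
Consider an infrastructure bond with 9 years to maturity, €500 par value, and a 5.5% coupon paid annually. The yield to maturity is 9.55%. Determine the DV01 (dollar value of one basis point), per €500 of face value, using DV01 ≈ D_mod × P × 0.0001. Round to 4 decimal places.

Periodic yield y = 0.0955.
  t   CF        PV=CF/(1+0.0955)^t    t·PV
  1        27.50        25.1027        25.1027
  2        27.50        22.9144        45.8287
  3        27.50        20.9168        62.7504
  4        27.50        19.0934        76.3736
  5        27.50        17.4289        87.1447
  6        27.50        15.9096        95.4574
  7        27.50        14.5227       101.6586
  8        27.50        13.2566       106.0532
  9       527.50       232.1192     2,089.0726
  Σ                    381.2643     2,689.4419
P = 381.2643; D_Mac = 7.05401 yrs; D_mod = 6.43908 yrs.
DV01 ≈ 6.43908 × 381.2643 × 0.0001 = 0.245499.

€0.2455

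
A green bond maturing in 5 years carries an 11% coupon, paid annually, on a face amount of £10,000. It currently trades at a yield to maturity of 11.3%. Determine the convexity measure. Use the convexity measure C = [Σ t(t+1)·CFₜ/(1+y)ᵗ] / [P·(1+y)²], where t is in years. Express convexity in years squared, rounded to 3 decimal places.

18.462

With y = 0.113:
  t   CF        PV=CF/(1+0.113)^t    t·PV        t(t+1)·PV
  1     1,100.00       988.3199       988.3199       1,976.6397
  2     1,100.00       887.9783     1,775.9566       5,327.8698
  3     1,100.00       797.8242     2,393.4725       9,573.8901
  4     1,100.00       716.8232     2,867.2926      14,336.4632
  5    11,100.00     6,499.0093    32,495.0464     194,970.2784
  Σ                  9,889.9548    40,520.0880     226,185.1412
P = 9,889.9548.
Convexity = Σ t(t+1)·PV / [P·(1+y)²] = 226,185.1412 / (9,889.9548 × 1.238769) = 18.46203.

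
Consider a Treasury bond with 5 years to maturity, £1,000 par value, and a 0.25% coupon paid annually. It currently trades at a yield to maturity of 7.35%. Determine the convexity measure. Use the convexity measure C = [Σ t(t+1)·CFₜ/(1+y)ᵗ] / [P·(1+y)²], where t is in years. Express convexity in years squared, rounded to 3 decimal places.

25.822

With y = 0.0735:
  t   CF        PV=CF/(1+0.0735)^t    t·PV        t(t+1)·PV
  1         2.50         2.3288         2.3288           4.6577
  2         2.50         2.1694         4.3388          13.0163
  3         2.50         2.0208         6.0625          24.2502
  4         2.50         1.8825         7.5299          37.6497
  5     1,002.50       703.1924     3,515.9618      21,095.7705
  Σ                    711.5939     3,536.2218      21,175.3444
P = 711.5939.
Convexity = Σ t(t+1)·PV / [P·(1+y)²] = 21,175.3444 / (711.5939 × 1.152402) = 25.82226.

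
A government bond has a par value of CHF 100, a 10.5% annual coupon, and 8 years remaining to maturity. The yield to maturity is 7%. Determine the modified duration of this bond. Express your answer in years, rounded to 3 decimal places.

5.609 years

Periodic yield y = 0.07. First find Macaulay duration:
  t   CF        PV=CF/(1+0.07)^t    t·PV
  1        10.50         9.8131         9.8131
  2        10.50         9.1711        18.3422
  3        10.50         8.5711        25.7134
  4        10.50         8.0104        32.0416
  5        10.50         7.4864        37.4318
  6        10.50         6.9966        41.9796
  7        10.50         6.5389        45.7721
  8       110.50        64.3120       514.4960
  Σ                    120.8995       725.5898
P = 120.8995; Macaulay duration = 725.5898 / 120.8995 = 6.00159 years.
Modified duration = D_Mac / (1 + y) = 6.00159 / 1.07 = 5.60896 years.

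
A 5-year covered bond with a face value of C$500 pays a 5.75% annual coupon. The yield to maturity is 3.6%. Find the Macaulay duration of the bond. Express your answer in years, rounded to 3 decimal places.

4.511 years

Periodic yield y = 0.036. Discount each cash flow and weight by its year:
  t   CF        PV=CF/(1+0.036)^t    t·PV
  1        28.75        27.7510        27.7510
  2        28.75        26.7866        53.5733
  3        28.75        25.8558        77.5675
  4        28.75        24.9574        99.8295
  5       528.75       443.0488     2,215.2442
  Σ                    548.3997     2,473.9654
Price P = Σ PV = 548.3997.
Macaulay duration = Σ(t·PV) / P = 2,473.9654 / 548.3997 = 4.51125 years.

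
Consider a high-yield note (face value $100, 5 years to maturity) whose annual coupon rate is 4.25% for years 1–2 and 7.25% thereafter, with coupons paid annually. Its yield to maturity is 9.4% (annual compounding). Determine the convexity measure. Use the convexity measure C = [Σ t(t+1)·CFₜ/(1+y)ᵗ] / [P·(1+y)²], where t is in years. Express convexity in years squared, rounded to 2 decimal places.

With y = 0.094:
  t   CF        PV=CF/(1+0.094)^t    t·PV        t(t+1)·PV
  1         4.25         3.8848         3.8848           7.7697
  2         4.25         3.5510         7.1021          21.3062
  3         7.25         5.5371        16.6114          66.4458
  4         7.25         5.0614        20.2455         101.2275
  5       107.25        68.4401       342.2005       2,053.2033
  Σ                     86.4745       390.0444       2,249.9524
P = 86.4745.
Convexity = Σ t(t+1)·PV / [P·(1+y)²] = 2,249.9524 / (86.4745 × 1.196836) = 21.73956.

21.74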